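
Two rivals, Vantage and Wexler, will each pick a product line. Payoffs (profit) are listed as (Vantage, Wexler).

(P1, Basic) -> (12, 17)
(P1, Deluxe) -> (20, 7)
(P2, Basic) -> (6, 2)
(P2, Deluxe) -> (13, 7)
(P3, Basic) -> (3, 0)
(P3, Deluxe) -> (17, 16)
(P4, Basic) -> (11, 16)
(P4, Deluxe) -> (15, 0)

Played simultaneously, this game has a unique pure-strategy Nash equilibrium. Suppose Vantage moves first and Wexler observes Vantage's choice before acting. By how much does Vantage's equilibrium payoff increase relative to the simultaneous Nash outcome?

5

Wexler best-responds to each possible Vantage move:
- P1 → Wexler plays Basic (best of 17, 7); Vantage gets 12.
- P2 → Wexler plays Deluxe (best of 2, 7); Vantage gets 13.
- P3 → Wexler plays Deluxe (best of 0, 16); Vantage gets 17.
- P4 → Wexler plays Basic (best of 16, 0); Vantage gets 11.
Among 12, 13, 17, 11, the best is 17 at P3. Subgame-perfect outcome: (P3, Deluxe) with payoffs (17, 16).
Now find the simultaneous Nash equilibrium.
Vantage's best replies: Basic→P1; Deluxe→P1.
Wexler's best replies: P1→Basic; P2→Deluxe; P3→Deluxe; P4→Basic.
The unique mutual best reply is (P1, Basic), giving (12, 17).
Vantage's commitment gain: 17 − 12 = 5.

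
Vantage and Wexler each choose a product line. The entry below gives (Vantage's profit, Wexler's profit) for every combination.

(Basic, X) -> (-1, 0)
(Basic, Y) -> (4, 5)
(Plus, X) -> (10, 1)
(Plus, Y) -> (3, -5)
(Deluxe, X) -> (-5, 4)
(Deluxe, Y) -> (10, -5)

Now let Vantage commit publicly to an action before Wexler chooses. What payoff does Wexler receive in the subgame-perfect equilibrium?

1

Solve by backward induction (Vantage leads).
- Basic: BR = Y, leader payoff 4.
- Plus: BR = X, leader payoff 10.
- Deluxe: BR = X, leader payoff -5.
Vantage's induced payoffs are 4, 10, -5, so Vantage commits to Plus. Subgame-perfect outcome: (Plus, X) with payoffs (10, 1).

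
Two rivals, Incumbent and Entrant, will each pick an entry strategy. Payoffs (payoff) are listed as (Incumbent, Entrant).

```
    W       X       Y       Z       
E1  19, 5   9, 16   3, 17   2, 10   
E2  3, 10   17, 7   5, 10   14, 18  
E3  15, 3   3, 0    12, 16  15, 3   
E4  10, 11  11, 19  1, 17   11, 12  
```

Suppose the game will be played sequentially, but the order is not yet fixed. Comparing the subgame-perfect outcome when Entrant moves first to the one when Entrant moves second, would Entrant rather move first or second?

second

If Incumbent leads: Entrant's best replies are E1→Y, E2→Z, E3→Y, E4→X; Incumbent's induced payoffs 3, 14, 12, 11; outcome (E2, Z), payoffs (14, 18).
If Entrant leads: Incumbent's best replies are W→E1, X→E2, Y→E3, Z→E3; Entrant's induced payoffs 5, 7, 16, 3; outcome (E3, Y), payoffs (12, 16).
Entrant gets 16 moving first and 18 moving second, so Entrant prefers to move second.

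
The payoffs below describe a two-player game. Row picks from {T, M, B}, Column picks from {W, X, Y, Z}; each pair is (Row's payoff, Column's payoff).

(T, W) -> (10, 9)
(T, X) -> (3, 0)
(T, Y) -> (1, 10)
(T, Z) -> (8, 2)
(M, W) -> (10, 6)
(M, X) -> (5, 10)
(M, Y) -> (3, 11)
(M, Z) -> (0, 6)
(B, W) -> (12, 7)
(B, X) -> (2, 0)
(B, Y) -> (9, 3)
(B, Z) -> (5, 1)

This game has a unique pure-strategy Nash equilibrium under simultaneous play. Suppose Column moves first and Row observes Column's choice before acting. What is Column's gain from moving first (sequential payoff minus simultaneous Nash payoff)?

Work backward from Row's decision.
- W → Row plays B (best of 10, 10, 12); Column gets 7.
- X → Row plays M (best of 3, 5, 2); Column gets 10.
- Y → Row plays B (best of 1, 3, 9); Column gets 3.
- Z → Row plays T (best of 8, 0, 5); Column gets 2.
Column's induced payoffs are 7, 10, 3, 2, so Column commits to X. Subgame-perfect outcome: (M, X) with payoffs (5, 10).
Now find the simultaneous Nash equilibrium.
Row's best replies: W→B; X→M; Y→B; Z→T.
Column's best replies: T→Y; M→Y; B→W.
The unique mutual best reply is (B, W), giving (12, 7).
Column's commitment gain: 10 − 7 = 3.

3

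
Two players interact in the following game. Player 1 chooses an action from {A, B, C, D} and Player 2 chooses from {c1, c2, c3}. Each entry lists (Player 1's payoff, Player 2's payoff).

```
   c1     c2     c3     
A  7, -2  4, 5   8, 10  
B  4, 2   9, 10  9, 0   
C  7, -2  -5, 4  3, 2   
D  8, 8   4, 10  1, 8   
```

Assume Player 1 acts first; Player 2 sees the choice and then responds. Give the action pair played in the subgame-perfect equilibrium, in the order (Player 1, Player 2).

Player 2 best-responds to each possible Player 1 move:
- A: BR = c3, leader payoff 8.
- B: BR = c2, leader payoff 9.
- C: BR = c2, leader payoff -5.
- D: BR = c2, leader payoff 4.
Player 1's induced payoffs are 8, 9, -5, 4, so Player 1 commits to B. Subgame-perfect outcome: (B, c2) with payoffs (9, 10).

(B, c2)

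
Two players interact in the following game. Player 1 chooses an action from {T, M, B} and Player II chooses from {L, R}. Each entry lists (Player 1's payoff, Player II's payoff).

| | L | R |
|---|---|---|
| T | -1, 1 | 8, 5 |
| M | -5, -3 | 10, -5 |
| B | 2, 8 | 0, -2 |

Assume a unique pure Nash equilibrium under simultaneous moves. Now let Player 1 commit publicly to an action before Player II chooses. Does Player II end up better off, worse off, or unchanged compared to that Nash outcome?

worse off

Work backward from Player II's decision.
- T: Player II compares 1, 5 and picks R; Player 1 would get 8.
- M: Player II compares -3, -5 and picks L; Player 1 would get -5.
- B: Player II compares 8, -2 and picks L; Player 1 would get 2.
Player 1's induced payoffs are 8, -5, 2, so Player 1 commits to T. Subgame-perfect outcome: (T, R) with payoffs (8, 5).
Now find the simultaneous Nash equilibrium.
Player 1's best replies: L→B; R→M.
Player II's best replies: T→R; M→L; B→L.
The unique mutual best reply is (B, L), giving (2, 8).
Player II earns 5 sequentially versus 8 at the Nash outcome: worse off.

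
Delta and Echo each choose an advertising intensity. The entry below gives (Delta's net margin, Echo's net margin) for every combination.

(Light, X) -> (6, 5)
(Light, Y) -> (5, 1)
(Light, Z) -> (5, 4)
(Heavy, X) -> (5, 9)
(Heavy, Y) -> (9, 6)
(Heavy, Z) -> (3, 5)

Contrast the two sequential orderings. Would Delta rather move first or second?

second

If Delta leads: Echo's best replies are Light→X, Heavy→X; Delta's induced payoffs 6, 5; outcome (Light, X), payoffs (6, 5).
If Echo leads: Delta's best replies are X→Light, Y→Heavy, Z→Light; Echo's induced payoffs 5, 6, 4; outcome (Heavy, Y), payoffs (9, 6).
Delta gets 6 moving first and 9 moving second, so Delta prefers to move second.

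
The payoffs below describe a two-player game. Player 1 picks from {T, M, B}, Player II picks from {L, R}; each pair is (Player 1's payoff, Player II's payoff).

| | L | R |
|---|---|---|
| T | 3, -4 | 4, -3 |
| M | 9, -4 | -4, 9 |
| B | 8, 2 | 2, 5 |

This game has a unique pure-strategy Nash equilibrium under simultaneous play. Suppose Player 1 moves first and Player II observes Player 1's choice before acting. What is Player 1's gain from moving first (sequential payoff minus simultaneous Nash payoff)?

Work backward from Player II's decision.
- T → Player II plays R (best of -4, -3); Player 1 gets 4.
- M → Player II plays R (best of -4, 9); Player 1 gets -4.
- B → Player II plays R (best of 2, 5); Player 1 gets 2.
Among 4, -4, 2, the best is 4 at T. Subgame-perfect outcome: (T, R) with payoffs (4, -3).
Under simultaneous play:
Player 1's best replies: L→M; R→T.
Player II's best replies: T→R; M→R; B→R.
The unique mutual best reply is (T, R), giving (4, -3).
Player 1's commitment gain: 4 − 4 = 0.

0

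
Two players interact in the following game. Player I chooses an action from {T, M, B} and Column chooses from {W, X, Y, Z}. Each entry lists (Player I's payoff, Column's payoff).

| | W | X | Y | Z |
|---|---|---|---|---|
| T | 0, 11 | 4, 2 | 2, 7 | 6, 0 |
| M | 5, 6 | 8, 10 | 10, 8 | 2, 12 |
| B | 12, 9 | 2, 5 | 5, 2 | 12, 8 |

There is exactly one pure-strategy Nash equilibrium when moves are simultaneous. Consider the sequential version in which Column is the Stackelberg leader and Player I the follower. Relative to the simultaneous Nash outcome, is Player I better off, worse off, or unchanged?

Backward induction with Column moving first.
- W: Player I compares 0, 5, 12 and picks B; Column would get 9.
- X: Player I compares 4, 8, 2 and picks M; Column would get 10.
- Y: Player I compares 2, 10, 5 and picks M; Column would get 8.
- Z: Player I compares 6, 2, 12 and picks B; Column would get 8.
Column's induced payoffs are 9, 10, 8, 8, so Column commits to X. Subgame-perfect outcome: (M, X) with payoffs (8, 10).
For the simultaneous game, intersect best replies.
Player I's best replies: W→B; X→M; Y→M; Z→B.
Column's best replies: T→W; M→Z; B→W.
Only (B, W) has each player best-responding; Nash payoffs (12, 9).
Player I earns 8 sequentially versus 12 at the Nash outcome: worse off.

worse off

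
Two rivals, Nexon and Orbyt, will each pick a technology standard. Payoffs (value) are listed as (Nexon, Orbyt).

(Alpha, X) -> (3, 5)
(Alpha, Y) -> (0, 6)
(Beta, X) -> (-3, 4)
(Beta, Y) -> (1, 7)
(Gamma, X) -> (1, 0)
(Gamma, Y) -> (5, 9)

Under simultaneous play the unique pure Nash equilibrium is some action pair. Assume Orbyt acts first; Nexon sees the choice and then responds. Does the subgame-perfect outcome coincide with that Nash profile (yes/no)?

Nexon best-responds to each possible Orbyt move:
- X: BR = Alpha, leader payoff 5.
- Y: BR = Gamma, leader payoff 9.
Among 5, 9, the best is 9 at Y. Subgame-perfect outcome: (Gamma, Y) with payoffs (5, 9).
Under simultaneous play:
Nexon's best replies: X→Alpha; Y→Gamma.
Orbyt's best replies: Alpha→Y; Beta→Y; Gamma→Y.
The unique mutual best reply is (Gamma, Y), giving (5, 9).
Sequential outcome (Gamma, Y) coincides with the Nash profile (Gamma, Y).

yes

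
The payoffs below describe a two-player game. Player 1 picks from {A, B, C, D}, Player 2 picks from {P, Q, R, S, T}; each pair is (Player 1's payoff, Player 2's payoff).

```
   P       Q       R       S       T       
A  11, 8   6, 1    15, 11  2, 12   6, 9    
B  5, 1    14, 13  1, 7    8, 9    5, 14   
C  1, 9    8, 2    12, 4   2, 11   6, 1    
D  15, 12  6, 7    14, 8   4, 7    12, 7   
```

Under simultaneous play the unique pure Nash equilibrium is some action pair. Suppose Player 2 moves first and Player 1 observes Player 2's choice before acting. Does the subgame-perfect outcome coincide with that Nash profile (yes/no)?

Solve by backward induction (Player 2 leads).
- P: Player 1 compares 11, 5, 1, 15 and picks D; Player 2 would get 12.
- Q: Player 1 compares 6, 14, 8, 6 and picks B; Player 2 would get 13.
- R: Player 1 compares 15, 1, 12, 14 and picks A; Player 2 would get 11.
- S: Player 1 compares 2, 8, 2, 4 and picks B; Player 2 would get 9.
- T: Player 1 compares 6, 5, 6, 12 and picks D; Player 2 would get 7.
Maximizing over 12, 13, 11, 9, 7, Player 2 chooses Q. Subgame-perfect outcome: (B, Q) with payoffs (14, 13).
Now find the simultaneous Nash equilibrium.
Player 1's best replies: P→D; Q→B; R→A; S→B; T→D.
Player 2's best replies: A→S; B→T; C→S; D→P.
Only (D, P) has each player best-responding; Nash payoffs (15, 12).
Sequential outcome (B, Q) differs from the Nash profile (D, P).

no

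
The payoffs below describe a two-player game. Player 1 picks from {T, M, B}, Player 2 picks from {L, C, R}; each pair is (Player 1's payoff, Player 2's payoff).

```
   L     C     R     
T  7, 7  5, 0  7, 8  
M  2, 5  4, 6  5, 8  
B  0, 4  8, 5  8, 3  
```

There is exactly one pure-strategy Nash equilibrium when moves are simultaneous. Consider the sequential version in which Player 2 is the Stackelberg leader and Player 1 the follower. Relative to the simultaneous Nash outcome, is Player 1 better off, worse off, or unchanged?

Work backward from Player 1's decision.
- L: BR = T, leader payoff 7.
- C: BR = B, leader payoff 5.
- R: BR = B, leader payoff 3.
Player 2's induced payoffs are 7, 5, 3, so Player 2 commits to L. Subgame-perfect outcome: (T, L) with payoffs (7, 7).
Now find the simultaneous Nash equilibrium.
Player 1's best replies: L→T; C→B; R→B.
Player 2's best replies: T→R; M→R; B→C.
The unique mutual best reply is (B, C), giving (8, 5).
Player 1 earns 7 sequentially versus 8 at the Nash outcome: worse off.

worse off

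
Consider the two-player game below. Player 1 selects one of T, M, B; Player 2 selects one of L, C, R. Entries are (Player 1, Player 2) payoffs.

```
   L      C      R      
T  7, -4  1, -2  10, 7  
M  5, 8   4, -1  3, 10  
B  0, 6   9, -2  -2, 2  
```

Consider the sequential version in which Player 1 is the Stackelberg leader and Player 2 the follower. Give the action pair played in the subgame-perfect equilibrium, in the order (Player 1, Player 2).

Work backward from Player 2's decision.
- T → Player 2 plays R (best of -4, -2, 7); Player 1 gets 10.
- M → Player 2 plays R (best of 8, -1, 10); Player 1 gets 3.
- B → Player 2 plays L (best of 6, -2, 2); Player 1 gets 0.
Maximizing over 10, 3, 0, Player 1 chooses T. Subgame-perfect outcome: (T, R) with payoffs (10, 7).

(T, R)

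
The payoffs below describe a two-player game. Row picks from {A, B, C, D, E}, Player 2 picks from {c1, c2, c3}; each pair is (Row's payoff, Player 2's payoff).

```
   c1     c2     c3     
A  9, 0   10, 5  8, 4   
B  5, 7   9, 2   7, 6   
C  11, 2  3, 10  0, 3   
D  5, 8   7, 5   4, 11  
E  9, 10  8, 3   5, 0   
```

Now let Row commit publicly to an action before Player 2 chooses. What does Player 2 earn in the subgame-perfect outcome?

Player 2 best-responds to each possible Row move:
- A: Player 2 compares 0, 5, 4 and picks c2; Row would get 10.
- B: Player 2 compares 7, 2, 6 and picks c1; Row would get 5.
- C: Player 2 compares 2, 10, 3 and picks c2; Row would get 3.
- D: Player 2 compares 8, 5, 11 and picks c3; Row would get 4.
- E: Player 2 compares 10, 3, 0 and picks c1; Row would get 9.
Row's induced payoffs are 10, 5, 3, 4, 9, so Row commits to A. Subgame-perfect outcome: (A, c2) with payoffs (10, 5).

5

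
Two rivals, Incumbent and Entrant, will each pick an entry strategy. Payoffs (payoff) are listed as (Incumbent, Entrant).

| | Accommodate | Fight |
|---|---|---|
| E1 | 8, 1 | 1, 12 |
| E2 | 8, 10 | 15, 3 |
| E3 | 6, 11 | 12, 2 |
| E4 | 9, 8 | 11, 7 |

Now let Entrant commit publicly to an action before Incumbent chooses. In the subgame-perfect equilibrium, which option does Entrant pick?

Accommodate

Work backward from Incumbent's decision.
- Accommodate: Incumbent compares 8, 8, 6, 9 and picks E4; Entrant would get 8.
- Fight: Incumbent compares 1, 15, 12, 11 and picks E2; Entrant would get 3.
Among 8, 3, the best is 8 at Accommodate. Subgame-perfect outcome: (E4, Accommodate) with payoffs (9, 8).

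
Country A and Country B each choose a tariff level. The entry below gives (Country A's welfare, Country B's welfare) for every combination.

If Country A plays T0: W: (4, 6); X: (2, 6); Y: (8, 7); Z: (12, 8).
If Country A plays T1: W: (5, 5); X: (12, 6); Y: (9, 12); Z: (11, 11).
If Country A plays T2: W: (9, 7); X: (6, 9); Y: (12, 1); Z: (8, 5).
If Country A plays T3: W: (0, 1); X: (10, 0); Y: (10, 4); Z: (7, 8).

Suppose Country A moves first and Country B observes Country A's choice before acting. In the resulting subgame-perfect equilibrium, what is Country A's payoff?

Solve by backward induction (Country A leads).
- T0: BR = Z, leader payoff 12.
- T1: BR = Y, leader payoff 9.
- T2: BR = X, leader payoff 6.
- T3: BR = Z, leader payoff 7.
Country A's induced payoffs are 12, 9, 6, 7, so Country A commits to T0. Subgame-perfect outcome: (T0, Z) with payoffs (12, 8).

12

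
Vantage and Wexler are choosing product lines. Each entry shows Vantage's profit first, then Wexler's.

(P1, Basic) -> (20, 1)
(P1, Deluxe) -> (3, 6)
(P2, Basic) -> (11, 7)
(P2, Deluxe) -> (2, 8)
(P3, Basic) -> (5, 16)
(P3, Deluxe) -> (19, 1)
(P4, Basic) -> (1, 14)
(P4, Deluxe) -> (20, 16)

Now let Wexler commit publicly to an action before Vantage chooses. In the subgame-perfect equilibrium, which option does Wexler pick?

Deluxe

Solve by backward induction (Wexler leads).
- Basic → Vantage plays P1 (best of 20, 11, 5, 1); Wexler gets 1.
- Deluxe → Vantage plays P4 (best of 3, 2, 19, 20); Wexler gets 16.
Wexler's induced payoffs are 1, 16, so Wexler commits to Deluxe. Subgame-perfect outcome: (P4, Deluxe) with payoffs (20, 16).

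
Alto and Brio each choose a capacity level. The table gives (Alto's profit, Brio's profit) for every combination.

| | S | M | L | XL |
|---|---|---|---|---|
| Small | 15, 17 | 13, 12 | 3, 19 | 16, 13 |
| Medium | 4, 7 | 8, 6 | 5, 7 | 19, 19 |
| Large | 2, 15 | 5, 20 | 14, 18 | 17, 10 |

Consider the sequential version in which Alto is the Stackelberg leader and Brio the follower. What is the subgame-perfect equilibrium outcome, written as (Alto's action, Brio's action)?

Backward induction with Alto moving first.
- Small → Brio plays L (best of 17, 12, 19, 13); Alto gets 3.
- Medium → Brio plays XL (best of 7, 6, 7, 19); Alto gets 19.
- Large → Brio plays M (best of 15, 20, 18, 10); Alto gets 5.
Alto's induced payoffs are 3, 19, 5, so Alto commits to Medium. Subgame-perfect outcome: (Medium, XL) with payoffs (19, 19).

(Medium, XL)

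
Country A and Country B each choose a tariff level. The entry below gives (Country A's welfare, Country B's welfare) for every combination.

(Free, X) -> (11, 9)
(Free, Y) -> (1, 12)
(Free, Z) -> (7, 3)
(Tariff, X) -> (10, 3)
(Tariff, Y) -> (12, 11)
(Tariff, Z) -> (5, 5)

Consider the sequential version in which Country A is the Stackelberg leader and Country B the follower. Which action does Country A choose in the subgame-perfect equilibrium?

Tariff

Backward induction with Country A moving first.
- Free: Country B compares 9, 12, 3 and picks Y; Country A would get 1.
- Tariff: Country B compares 3, 11, 5 and picks Y; Country A would get 12.
Maximizing over 1, 12, Country A chooses Tariff. Subgame-perfect outcome: (Tariff, Y) with payoffs (12, 11).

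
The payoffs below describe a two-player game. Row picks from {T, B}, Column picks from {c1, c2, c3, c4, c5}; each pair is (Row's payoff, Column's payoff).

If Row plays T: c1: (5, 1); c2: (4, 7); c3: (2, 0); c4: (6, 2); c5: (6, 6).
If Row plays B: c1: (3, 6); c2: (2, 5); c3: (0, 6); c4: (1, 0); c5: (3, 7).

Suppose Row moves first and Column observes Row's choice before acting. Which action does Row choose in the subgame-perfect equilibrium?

T

Backward induction with Row moving first.
- T: BR = c2, leader payoff 4.
- B: BR = c5, leader payoff 3.
Row's induced payoffs are 4, 3, so Row commits to T. Subgame-perfect outcome: (T, c2) with payoffs (4, 7).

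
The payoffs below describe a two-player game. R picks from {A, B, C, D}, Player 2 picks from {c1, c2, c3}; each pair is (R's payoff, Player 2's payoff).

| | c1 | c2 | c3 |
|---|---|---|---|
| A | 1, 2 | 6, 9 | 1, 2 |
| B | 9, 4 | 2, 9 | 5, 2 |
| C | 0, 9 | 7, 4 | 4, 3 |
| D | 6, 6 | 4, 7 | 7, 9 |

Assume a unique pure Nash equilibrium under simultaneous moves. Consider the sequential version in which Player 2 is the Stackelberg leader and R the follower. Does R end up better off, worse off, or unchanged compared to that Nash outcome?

unchanged

Work backward from R's decision.
- c1: R compares 1, 9, 0, 6 and picks B; Player 2 would get 4.
- c2: R compares 6, 2, 7, 4 and picks C; Player 2 would get 4.
- c3: R compares 1, 5, 4, 7 and picks D; Player 2 would get 9.
Among 4, 4, 9, the best is 9 at c3. Subgame-perfect outcome: (D, c3) with payoffs (7, 9).
Under simultaneous play:
R's best replies: c1→B; c2→C; c3→D.
Player 2's best replies: A→c2; B→c2; C→c1; D→c3.
Only (D, c3) has each player best-responding; Nash payoffs (7, 9).
R earns 7 sequentially versus 7 at the Nash outcome: unchanged.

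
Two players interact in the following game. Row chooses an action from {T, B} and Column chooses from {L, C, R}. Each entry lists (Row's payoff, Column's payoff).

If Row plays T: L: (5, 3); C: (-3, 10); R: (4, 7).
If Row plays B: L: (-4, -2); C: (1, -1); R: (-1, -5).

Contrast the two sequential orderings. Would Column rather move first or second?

first

If Row leads: Column's best replies are T→C, B→C; Row's induced payoffs -3, 1; outcome (B, C), payoffs (1, -1).
If Column leads: Row's best replies are L→T, C→B, R→T; Column's induced payoffs 3, -1, 7; outcome (T, R), payoffs (4, 7).
Column gets 7 moving first and -1 moving second, so Column prefers to move first.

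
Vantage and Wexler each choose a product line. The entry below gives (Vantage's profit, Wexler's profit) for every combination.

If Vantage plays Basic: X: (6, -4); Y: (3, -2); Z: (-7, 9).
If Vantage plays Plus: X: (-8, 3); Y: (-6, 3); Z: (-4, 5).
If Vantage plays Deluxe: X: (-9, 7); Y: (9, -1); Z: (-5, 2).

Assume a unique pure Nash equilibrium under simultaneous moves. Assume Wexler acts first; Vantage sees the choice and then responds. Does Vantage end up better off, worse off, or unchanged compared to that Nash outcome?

Work backward from Vantage's decision.
- X: BR = Basic, leader payoff -4.
- Y: BR = Deluxe, leader payoff -1.
- Z: BR = Plus, leader payoff 5.
Among -4, -1, 5, the best is 5 at Z. Subgame-perfect outcome: (Plus, Z) with payoffs (-4, 5).
For the simultaneous game, intersect best replies.
Vantage's best replies: X→Basic; Y→Deluxe; Z→Plus.
Wexler's best replies: Basic→Z; Plus→Z; Deluxe→X.
The unique mutual best reply is (Plus, Z), giving (-4, 5).
Vantage earns -4 sequentially versus -4 at the Nash outcome: unchanged.

unchanged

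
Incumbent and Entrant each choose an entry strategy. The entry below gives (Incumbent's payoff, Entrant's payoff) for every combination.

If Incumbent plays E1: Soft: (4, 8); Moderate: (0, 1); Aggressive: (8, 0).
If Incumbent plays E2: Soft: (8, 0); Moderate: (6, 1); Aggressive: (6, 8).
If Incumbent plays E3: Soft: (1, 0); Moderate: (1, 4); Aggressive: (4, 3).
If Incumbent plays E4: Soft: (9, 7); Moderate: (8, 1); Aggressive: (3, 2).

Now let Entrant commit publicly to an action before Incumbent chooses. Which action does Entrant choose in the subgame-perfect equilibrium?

Soft

Backward induction with Entrant moving first.
- Soft → Incumbent plays E4 (best of 4, 8, 1, 9); Entrant gets 7.
- Moderate → Incumbent plays E4 (best of 0, 6, 1, 8); Entrant gets 1.
- Aggressive → Incumbent plays E1 (best of 8, 6, 4, 3); Entrant gets 0.
Entrant's induced payoffs are 7, 1, 0, so Entrant commits to Soft. Subgame-perfect outcome: (E4, Soft) with payoffs (9, 7).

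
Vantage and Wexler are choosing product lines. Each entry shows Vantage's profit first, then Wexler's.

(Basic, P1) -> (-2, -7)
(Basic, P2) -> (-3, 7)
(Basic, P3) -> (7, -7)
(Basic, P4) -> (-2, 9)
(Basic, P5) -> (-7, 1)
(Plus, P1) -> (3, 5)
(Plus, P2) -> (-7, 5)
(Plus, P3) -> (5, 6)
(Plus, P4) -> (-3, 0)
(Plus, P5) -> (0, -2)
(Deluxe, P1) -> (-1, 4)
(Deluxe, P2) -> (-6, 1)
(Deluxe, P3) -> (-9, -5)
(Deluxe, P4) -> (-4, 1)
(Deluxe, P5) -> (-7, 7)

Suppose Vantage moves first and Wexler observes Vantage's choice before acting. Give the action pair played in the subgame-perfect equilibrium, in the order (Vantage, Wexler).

(Plus, P3)

Wexler best-responds to each possible Vantage move:
- Basic: Wexler compares -7, 7, -7, 9, 1 and picks P4; Vantage would get -2.
- Plus: Wexler compares 5, 5, 6, 0, -2 and picks P3; Vantage would get 5.
- Deluxe: Wexler compares 4, 1, -5, 1, 7 and picks P5; Vantage would get -7.
Vantage's induced payoffs are -2, 5, -7, so Vantage commits to Plus. Subgame-perfect outcome: (Plus, P3) with payoffs (5, 6).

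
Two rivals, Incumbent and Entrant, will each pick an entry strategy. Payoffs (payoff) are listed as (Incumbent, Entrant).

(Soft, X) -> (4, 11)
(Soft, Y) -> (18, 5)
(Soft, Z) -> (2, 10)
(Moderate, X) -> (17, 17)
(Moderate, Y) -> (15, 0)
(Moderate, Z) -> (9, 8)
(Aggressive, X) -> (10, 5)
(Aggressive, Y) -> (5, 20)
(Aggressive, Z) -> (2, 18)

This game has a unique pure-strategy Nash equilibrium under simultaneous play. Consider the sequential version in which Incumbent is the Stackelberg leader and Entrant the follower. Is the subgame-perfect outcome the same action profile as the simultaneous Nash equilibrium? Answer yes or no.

yes

Solve by backward induction (Incumbent leads).
- Soft → Entrant plays X (best of 11, 5, 10); Incumbent gets 4.
- Moderate → Entrant plays X (best of 17, 0, 8); Incumbent gets 17.
- Aggressive → Entrant plays Y (best of 5, 20, 18); Incumbent gets 5.
Incumbent's induced payoffs are 4, 17, 5, so Incumbent commits to Moderate. Subgame-perfect outcome: (Moderate, X) with payoffs (17, 17).
For the simultaneous game, intersect best replies.
Incumbent's best replies: X→Moderate; Y→Soft; Z→Moderate.
Entrant's best replies: Soft→X; Moderate→X; Aggressive→Y.
The unique mutual best reply is (Moderate, X), giving (17, 17).
Sequential outcome (Moderate, X) coincides with the Nash profile (Moderate, X).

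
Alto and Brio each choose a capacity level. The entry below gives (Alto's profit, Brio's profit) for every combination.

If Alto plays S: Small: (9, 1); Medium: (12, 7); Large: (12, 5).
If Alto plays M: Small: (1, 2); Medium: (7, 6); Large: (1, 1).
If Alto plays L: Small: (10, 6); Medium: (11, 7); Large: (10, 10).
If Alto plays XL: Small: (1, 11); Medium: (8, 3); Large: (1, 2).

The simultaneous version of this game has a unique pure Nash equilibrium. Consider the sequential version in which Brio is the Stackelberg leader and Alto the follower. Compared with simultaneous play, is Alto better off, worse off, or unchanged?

Work backward from Alto's decision.
- Small → Alto plays L (best of 9, 1, 10, 1); Brio gets 6.
- Medium → Alto plays S (best of 12, 7, 11, 8); Brio gets 7.
- Large → Alto plays S (best of 12, 1, 10, 1); Brio gets 5.
Brio's induced payoffs are 6, 7, 5, so Brio commits to Medium. Subgame-perfect outcome: (S, Medium) with payoffs (12, 7).
Under simultaneous play:
Alto's best replies: Small→L; Medium→S; Large→S.
Brio's best replies: S→Medium; M→Medium; L→Large; XL→Small.
Only (S, Medium) has each player best-responding; Nash payoffs (12, 7).
Alto earns 12 sequentially versus 12 at the Nash outcome: unchanged.

unchanged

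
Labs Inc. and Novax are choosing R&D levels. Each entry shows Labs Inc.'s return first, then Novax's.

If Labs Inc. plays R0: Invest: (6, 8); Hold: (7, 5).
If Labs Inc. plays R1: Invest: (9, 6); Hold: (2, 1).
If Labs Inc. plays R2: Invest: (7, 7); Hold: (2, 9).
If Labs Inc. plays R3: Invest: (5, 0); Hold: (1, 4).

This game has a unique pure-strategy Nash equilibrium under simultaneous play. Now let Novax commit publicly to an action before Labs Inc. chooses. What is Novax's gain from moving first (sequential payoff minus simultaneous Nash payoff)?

Solve by backward induction (Novax leads).
- Invest: BR = R1, leader payoff 6.
- Hold: BR = R0, leader payoff 5.
Novax's induced payoffs are 6, 5, so Novax commits to Invest. Subgame-perfect outcome: (R1, Invest) with payoffs (9, 6).
For the simultaneous game, intersect best replies.
Labs Inc.'s best replies: Invest→R1; Hold→R0.
Novax's best replies: R0→Invest; R1→Invest; R2→Hold; R3→Hold.
Only (R1, Invest) has each player best-responding; Nash payoffs (9, 6).
Novax's commitment gain: 6 − 6 = 0.

0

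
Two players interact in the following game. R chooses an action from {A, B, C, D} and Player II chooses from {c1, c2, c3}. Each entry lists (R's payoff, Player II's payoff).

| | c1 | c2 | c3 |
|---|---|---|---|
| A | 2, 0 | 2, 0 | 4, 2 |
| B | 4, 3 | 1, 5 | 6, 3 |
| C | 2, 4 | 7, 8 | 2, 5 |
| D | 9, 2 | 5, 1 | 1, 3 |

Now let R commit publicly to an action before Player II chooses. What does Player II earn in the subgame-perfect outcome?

Player II best-responds to each possible R move:
- A: BR = c3, leader payoff 4.
- B: BR = c2, leader payoff 1.
- C: BR = c2, leader payoff 7.
- D: BR = c3, leader payoff 1.
Maximizing over 4, 1, 7, 1, R chooses C. Subgame-perfect outcome: (C, c2) with payoffs (7, 8).

8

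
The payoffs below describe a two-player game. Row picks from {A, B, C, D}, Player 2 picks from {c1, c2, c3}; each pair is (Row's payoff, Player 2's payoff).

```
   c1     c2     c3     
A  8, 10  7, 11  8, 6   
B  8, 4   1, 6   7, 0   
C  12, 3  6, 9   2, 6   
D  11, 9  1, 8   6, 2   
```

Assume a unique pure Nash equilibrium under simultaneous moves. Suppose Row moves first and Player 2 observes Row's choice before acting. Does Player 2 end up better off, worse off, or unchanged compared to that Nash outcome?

Solve by backward induction (Row leads).
- A: Player 2 compares 10, 11, 6 and picks c2; Row would get 7.
- B: Player 2 compares 4, 6, 0 and picks c2; Row would get 1.
- C: Player 2 compares 3, 9, 6 and picks c2; Row would get 6.
- D: Player 2 compares 9, 8, 2 and picks c1; Row would get 11.
Among 7, 1, 6, 11, the best is 11 at D. Subgame-perfect outcome: (D, c1) with payoffs (11, 9).
Now find the simultaneous Nash equilibrium.
Row's best replies: c1→C; c2→A; c3→A.
Player 2's best replies: A→c2; B→c2; C→c2; D→c1.
Only (A, c2) has each player best-responding; Nash payoffs (7, 11).
Player 2 earns 9 sequentially versus 11 at the Nash outcome: worse off.

worse off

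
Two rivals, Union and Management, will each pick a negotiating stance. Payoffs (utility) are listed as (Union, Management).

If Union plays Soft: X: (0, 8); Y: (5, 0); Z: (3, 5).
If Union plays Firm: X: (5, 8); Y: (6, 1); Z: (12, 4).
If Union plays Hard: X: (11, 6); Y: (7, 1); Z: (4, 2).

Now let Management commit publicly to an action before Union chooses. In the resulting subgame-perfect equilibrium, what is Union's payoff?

Work backward from Union's decision.
- X: Union compares 0, 5, 11 and picks Hard; Management would get 6.
- Y: Union compares 5, 6, 7 and picks Hard; Management would get 1.
- Z: Union compares 3, 12, 4 and picks Firm; Management would get 4.
Management's induced payoffs are 6, 1, 4, so Management commits to X. Subgame-perfect outcome: (Hard, X) with payoffs (11, 6).

11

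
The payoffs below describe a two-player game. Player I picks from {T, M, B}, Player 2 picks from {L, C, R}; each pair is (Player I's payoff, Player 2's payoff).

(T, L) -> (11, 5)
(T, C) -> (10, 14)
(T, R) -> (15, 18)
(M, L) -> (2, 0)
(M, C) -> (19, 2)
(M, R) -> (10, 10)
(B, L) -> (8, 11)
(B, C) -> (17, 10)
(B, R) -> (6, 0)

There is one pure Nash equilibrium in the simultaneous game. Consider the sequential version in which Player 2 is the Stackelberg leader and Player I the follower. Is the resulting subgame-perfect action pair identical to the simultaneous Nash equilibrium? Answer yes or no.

Solve by backward induction (Player 2 leads).
- L: BR = T, leader payoff 5.
- C: BR = M, leader payoff 2.
- R: BR = T, leader payoff 18.
Among 5, 2, 18, the best is 18 at R. Subgame-perfect outcome: (T, R) with payoffs (15, 18).
For the simultaneous game, intersect best replies.
Player I's best replies: L→T; C→M; R→T.
Player 2's best replies: T→R; M→R; B→L.
The unique mutual best reply is (T, R), giving (15, 18).
Sequential outcome (T, R) coincides with the Nash profile (T, R).

yes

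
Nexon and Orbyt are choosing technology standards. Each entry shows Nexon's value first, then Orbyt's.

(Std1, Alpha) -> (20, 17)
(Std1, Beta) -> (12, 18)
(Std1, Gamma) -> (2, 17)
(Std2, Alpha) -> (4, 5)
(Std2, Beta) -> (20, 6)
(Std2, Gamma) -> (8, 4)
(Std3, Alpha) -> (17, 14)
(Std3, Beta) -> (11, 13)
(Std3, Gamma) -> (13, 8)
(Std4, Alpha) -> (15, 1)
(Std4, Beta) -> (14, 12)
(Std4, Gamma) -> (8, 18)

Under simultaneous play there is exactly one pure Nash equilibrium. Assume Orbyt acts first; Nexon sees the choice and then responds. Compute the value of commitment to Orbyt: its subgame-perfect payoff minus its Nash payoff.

Work backward from Nexon's decision.
- Alpha: BR = Std1, leader payoff 17.
- Beta: BR = Std2, leader payoff 6.
- Gamma: BR = Std3, leader payoff 8.
Maximizing over 17, 6, 8, Orbyt chooses Alpha. Subgame-perfect outcome: (Std1, Alpha) with payoffs (20, 17).
Now find the simultaneous Nash equilibrium.
Nexon's best replies: Alpha→Std1; Beta→Std2; Gamma→Std3.
Orbyt's best replies: Std1→Beta; Std2→Beta; Std3→Alpha; Std4→Gamma.
Only (Std2, Beta) has each player best-responding; Nash payoffs (20, 6).
Orbyt's commitment gain: 17 − 6 = 11.

11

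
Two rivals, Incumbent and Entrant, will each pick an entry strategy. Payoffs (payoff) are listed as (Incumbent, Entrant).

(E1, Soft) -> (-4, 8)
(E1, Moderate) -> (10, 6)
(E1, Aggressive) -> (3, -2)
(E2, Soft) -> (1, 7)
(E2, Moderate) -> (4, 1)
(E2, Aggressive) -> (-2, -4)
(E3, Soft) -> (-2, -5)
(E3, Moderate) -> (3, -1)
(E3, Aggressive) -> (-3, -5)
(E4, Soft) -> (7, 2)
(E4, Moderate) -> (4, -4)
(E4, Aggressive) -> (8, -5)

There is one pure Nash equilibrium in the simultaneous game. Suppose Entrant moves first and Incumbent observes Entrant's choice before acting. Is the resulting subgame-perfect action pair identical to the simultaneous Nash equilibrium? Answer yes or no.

Solve by backward induction (Entrant leads).
- Soft: Incumbent compares -4, 1, -2, 7 and picks E4; Entrant would get 2.
- Moderate: Incumbent compares 10, 4, 3, 4 and picks E1; Entrant would get 6.
- Aggressive: Incumbent compares 3, -2, -3, 8 and picks E4; Entrant would get -5.
Entrant's induced payoffs are 2, 6, -5, so Entrant commits to Moderate. Subgame-perfect outcome: (E1, Moderate) with payoffs (10, 6).
For the simultaneous game, intersect best replies.
Incumbent's best replies: Soft→E4; Moderate→E1; Aggressive→E4.
Entrant's best replies: E1→Soft; E2→Soft; E3→Moderate; E4→Soft.
The unique mutual best reply is (E4, Soft), giving (7, 2).
Sequential outcome (E1, Moderate) differs from the Nash profile (E4, Soft).

no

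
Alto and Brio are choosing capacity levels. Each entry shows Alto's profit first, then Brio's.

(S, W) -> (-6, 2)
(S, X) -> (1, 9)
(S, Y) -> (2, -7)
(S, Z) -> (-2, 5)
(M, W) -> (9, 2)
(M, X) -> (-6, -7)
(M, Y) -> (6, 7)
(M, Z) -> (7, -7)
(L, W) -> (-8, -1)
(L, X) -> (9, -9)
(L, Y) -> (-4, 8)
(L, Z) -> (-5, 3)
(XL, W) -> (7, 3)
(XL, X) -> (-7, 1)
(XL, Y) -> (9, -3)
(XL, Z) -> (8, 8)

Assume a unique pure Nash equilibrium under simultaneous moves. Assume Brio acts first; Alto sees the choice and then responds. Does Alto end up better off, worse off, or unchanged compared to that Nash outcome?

Backward induction with Brio moving first.
- W: BR = M, leader payoff 2.
- X: BR = L, leader payoff -9.
- Y: BR = XL, leader payoff -3.
- Z: BR = XL, leader payoff 8.
Among 2, -9, -3, 8, the best is 8 at Z. Subgame-perfect outcome: (XL, Z) with payoffs (8, 8).
For the simultaneous game, intersect best replies.
Alto's best replies: W→M; X→L; Y→XL; Z→XL.
Brio's best replies: S→X; M→Y; L→Y; XL→Z.
The unique mutual best reply is (XL, Z), giving (8, 8).
Alto earns 8 sequentially versus 8 at the Nash outcome: unchanged.

unchanged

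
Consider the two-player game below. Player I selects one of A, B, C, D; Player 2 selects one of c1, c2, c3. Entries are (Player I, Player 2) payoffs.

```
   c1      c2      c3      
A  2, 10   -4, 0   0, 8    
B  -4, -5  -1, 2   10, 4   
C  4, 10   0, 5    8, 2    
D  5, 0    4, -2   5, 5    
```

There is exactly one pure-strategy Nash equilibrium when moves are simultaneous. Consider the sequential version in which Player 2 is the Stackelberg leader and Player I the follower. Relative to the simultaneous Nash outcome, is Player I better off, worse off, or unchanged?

Solve by backward induction (Player 2 leads).
- c1 → Player I plays D (best of 2, -4, 4, 5); Player 2 gets 0.
- c2 → Player I plays D (best of -4, -1, 0, 4); Player 2 gets -2.
- c3 → Player I plays B (best of 0, 10, 8, 5); Player 2 gets 4.
Player 2's induced payoffs are 0, -2, 4, so Player 2 commits to c3. Subgame-perfect outcome: (B, c3) with payoffs (10, 4).
For the simultaneous game, intersect best replies.
Player I's best replies: c1→D; c2→D; c3→B.
Player 2's best replies: A→c1; B→c3; C→c1; D→c3.
Only (B, c3) has each player best-responding; Nash payoffs (10, 4).
Player I earns 10 sequentially versus 10 at the Nash outcome: unchanged.

unchanged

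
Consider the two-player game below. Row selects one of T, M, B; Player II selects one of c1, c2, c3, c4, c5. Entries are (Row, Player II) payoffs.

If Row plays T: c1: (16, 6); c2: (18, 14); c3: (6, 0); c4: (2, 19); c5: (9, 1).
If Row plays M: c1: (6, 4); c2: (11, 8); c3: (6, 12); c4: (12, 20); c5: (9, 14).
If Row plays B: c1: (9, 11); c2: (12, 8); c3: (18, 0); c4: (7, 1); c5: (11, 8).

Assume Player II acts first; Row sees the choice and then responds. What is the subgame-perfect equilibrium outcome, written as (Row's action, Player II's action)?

(M, c4)

Work backward from Row's decision.
- c1: Row compares 16, 6, 9 and picks T; Player II would get 6.
- c2: Row compares 18, 11, 12 and picks T; Player II would get 14.
- c3: Row compares 6, 6, 18 and picks B; Player II would get 0.
- c4: Row compares 2, 12, 7 and picks M; Player II would get 20.
- c5: Row compares 9, 9, 11 and picks B; Player II would get 8.
Maximizing over 6, 14, 0, 20, 8, Player II chooses c4. Subgame-perfect outcome: (M, c4) with payoffs (12, 20).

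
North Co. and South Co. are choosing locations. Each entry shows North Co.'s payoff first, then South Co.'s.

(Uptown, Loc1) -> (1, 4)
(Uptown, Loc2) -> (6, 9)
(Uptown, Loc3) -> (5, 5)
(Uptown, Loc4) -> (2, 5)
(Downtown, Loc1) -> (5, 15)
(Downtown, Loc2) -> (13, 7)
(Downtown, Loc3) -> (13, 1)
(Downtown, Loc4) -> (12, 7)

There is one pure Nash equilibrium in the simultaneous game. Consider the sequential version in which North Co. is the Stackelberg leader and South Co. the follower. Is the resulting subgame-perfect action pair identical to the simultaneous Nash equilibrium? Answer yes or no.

Work backward from South Co.'s decision.
- Uptown: BR = Loc2, leader payoff 6.
- Downtown: BR = Loc1, leader payoff 5.
North Co.'s induced payoffs are 6, 5, so North Co. commits to Uptown. Subgame-perfect outcome: (Uptown, Loc2) with payoffs (6, 9).
Now find the simultaneous Nash equilibrium.
North Co.'s best replies: Loc1→Downtown; Loc2→Downtown; Loc3→Downtown; Loc4→Downtown.
South Co.'s best replies: Uptown→Loc2; Downtown→Loc1.
Only (Downtown, Loc1) has each player best-responding; Nash payoffs (5, 15).
Sequential outcome (Uptown, Loc2) differs from the Nash profile (Downtown, Loc1).

no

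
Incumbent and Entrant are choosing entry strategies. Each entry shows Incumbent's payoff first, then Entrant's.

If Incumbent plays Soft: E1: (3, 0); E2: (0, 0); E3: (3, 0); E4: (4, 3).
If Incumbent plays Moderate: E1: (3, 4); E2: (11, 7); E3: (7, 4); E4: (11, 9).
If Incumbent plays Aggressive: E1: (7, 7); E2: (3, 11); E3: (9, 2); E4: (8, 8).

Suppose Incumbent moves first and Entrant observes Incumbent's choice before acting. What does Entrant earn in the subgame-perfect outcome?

Backward induction with Incumbent moving first.
- Soft → Entrant plays E4 (best of 0, 0, 0, 3); Incumbent gets 4.
- Moderate → Entrant plays E4 (best of 4, 7, 4, 9); Incumbent gets 11.
- Aggressive → Entrant plays E2 (best of 7, 11, 2, 8); Incumbent gets 3.
Among 4, 11, 3, the best is 11 at Moderate. Subgame-perfect outcome: (Moderate, E4) with payoffs (11, 9).

9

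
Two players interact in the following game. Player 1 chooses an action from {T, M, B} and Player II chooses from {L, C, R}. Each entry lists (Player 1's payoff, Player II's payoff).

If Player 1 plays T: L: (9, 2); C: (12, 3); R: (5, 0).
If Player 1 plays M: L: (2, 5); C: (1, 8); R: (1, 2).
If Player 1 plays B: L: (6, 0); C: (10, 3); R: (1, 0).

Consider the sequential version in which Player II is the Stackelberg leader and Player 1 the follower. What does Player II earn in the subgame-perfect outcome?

3

Work backward from Player 1's decision.
- L → Player 1 plays T (best of 9, 2, 6); Player II gets 2.
- C → Player 1 plays T (best of 12, 1, 10); Player II gets 3.
- R → Player 1 plays T (best of 5, 1, 1); Player II gets 0.
Player II's induced payoffs are 2, 3, 0, so Player II commits to C. Subgame-perfect outcome: (T, C) with payoffs (12, 3).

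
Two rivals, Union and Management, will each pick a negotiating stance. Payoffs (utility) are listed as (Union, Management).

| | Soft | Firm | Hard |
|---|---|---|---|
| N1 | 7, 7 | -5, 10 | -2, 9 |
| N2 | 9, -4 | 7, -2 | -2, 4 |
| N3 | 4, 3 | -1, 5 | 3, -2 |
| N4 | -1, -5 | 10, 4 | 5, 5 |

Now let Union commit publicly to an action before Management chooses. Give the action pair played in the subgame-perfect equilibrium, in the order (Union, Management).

(N4, Hard)

Solve by backward induction (Union leads).
- N1: Management compares 7, 10, 9 and picks Firm; Union would get -5.
- N2: Management compares -4, -2, 4 and picks Hard; Union would get -2.
- N3: Management compares 3, 5, -2 and picks Firm; Union would get -1.
- N4: Management compares -5, 4, 5 and picks Hard; Union would get 5.
Maximizing over -5, -2, -1, 5, Union chooses N4. Subgame-perfect outcome: (N4, Hard) with payoffs (5, 5).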